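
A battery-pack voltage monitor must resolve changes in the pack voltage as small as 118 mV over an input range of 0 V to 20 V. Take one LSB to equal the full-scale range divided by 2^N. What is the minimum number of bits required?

8 bits

V_FS = 20 V.
Need 2^N ≥ 20 V / 118 mV = 169.5 → N_min = 8.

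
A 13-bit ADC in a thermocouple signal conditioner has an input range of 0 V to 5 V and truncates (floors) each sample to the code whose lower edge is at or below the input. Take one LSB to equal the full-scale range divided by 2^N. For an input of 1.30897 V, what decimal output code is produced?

V_FS = 5 V. LSB = 5 V / 2^13 ≈ 0.6104 mV.
code = ⌊(V_in − V_min)/LSB⌋ = ⌊(V_in − V_min) × 2^13 / range⌋
     = ⌊(1.30897 − (0)) × 8192 / 5⌋ = ⌊1.30897 × 8192/5⌋
     = ⌊2144.616⌋ = 2144.

2144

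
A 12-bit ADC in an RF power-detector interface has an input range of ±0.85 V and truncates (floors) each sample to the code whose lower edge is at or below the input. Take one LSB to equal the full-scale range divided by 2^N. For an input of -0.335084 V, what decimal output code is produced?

1240

Span: 0.85 V − (-0.85 V) = 1.7 V. LSB = 1.7 V / 2^12 ≈ 415.0 µV.
(V_in − V_min) × 2^12/range = (-0.335084 − (-0.85)) × 4096/1.7 = 1240.645.
Floor → code = 1240.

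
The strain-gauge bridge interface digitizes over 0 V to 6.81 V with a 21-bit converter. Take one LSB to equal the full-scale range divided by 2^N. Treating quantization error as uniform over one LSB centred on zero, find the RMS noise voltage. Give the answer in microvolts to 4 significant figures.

Full-scale range = 6.81 V.
LSB = 6.81 V ÷ 2^21 = 6.81/2097152 V = 3.24726 µV.
RMS of a uniform error over width LSB is LSB/√12 = 0.9374 µV.

0.9374 µV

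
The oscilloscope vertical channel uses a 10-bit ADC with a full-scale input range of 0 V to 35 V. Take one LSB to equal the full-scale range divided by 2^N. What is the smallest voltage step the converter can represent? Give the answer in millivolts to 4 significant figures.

V_FS = 35 V.
Number of codes = 2^10 = 1024.
Step size = 35/1024 V = 34.18 mV.

34.18 mV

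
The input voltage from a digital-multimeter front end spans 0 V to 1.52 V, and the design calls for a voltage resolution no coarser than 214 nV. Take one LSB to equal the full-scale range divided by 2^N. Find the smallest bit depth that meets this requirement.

23 bits

V_FS = 1.52 V.
Required number of levels: 1.52/214 nV = 7.1028e6; smallest N with 2^N ≥ that is 23.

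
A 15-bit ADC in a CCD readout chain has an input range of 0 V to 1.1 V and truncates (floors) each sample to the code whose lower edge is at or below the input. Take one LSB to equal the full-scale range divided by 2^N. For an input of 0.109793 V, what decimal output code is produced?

V_FS = 1.1 V. LSB = 1.1 V / 2^15 ≈ 33.57 µV.
V_in − V_min = 0.109793 − (0) = 0.109793 V.
Divide by LSB: 0.109793 × 32768/1.1 = 3270.6337.
Truncating gives code 3270.

3270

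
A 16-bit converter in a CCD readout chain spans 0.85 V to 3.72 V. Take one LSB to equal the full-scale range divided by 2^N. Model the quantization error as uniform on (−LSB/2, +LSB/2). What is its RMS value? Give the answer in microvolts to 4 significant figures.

12.64 µV

Range = 3.72 − (0.85) = 2.87 V.
Step size = 2.87/65536 V = 43.7927 µV.
V_rms = LSB/√12 = 43.7927 µV / √12 = 12.64 µV.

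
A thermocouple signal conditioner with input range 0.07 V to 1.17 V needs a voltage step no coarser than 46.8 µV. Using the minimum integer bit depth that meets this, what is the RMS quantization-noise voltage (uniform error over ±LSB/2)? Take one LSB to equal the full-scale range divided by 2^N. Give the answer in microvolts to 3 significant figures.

Span: 1.17 V − (0.07 V) = 1.1 V.
1.1 V / 46.8 µV = 23500. Since 2^14 = 16384 and 2^15 = 32768, N = 15.
LSB = 1.1 V ÷ 2^15 = 1.1/32768 V = 33.569 µV.
σ_q = LSB/√12 = 33.569 µV/3.4641 = 9.69 µV.

9.69 µV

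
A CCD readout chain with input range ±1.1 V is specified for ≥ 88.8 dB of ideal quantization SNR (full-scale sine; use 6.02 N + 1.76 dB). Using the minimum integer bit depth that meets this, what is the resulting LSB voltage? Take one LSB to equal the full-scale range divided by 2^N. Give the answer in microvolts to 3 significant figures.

67.1 µV

The full-scale span is 1.1 − (-1.1) = 2.2 V.
6.02 N + 1.76 ≥ 88.8 gives N ≥ 14.458, so the minimum integer is 15.
LSB = 2.2 V / 2^15 = 67.1 µV.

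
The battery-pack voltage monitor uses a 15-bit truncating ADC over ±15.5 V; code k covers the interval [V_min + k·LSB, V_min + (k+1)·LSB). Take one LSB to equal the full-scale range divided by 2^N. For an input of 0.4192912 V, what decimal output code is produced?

Span: 15.5 V − (-15.5 V) = 31 V. LSB = 31 V / 2^15 ≈ 0.9460 mV.
V_in − V_min = 0.4192912 − (-15.5) = 15.9192912 V.
Divide by LSB: 15.9192912 × 32768/31 = 16827.2043.
Truncating gives code 16827.

16827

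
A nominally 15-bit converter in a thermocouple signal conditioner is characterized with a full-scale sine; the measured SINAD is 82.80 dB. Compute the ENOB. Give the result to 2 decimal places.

ENOB = (82.80 − 1.76)/6.02 = 13.4618 bits.

13.46 bits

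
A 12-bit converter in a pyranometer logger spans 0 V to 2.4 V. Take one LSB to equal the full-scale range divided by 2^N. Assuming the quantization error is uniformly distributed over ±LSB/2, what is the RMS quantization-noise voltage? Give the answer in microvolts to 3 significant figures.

Full-scale range = 2.4 V.
LSB = 2.4 V ÷ 2^12 = 2.4/4096 V = 0.58594 mV.
RMS of a uniform error over width LSB is LSB/√12 = 169 µV.

169 µV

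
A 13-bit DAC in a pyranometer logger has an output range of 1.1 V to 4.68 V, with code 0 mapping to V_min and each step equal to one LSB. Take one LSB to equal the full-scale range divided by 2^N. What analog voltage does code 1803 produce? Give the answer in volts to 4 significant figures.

1.888 V

Full-scale range = 4.68 V − (1.1 V) = 3.58 V. LSB = 3.58 V / 2^13.
V_out = V_min + code × LSB = 1.1 V + 1803 × 3.58 V / 8192
      = 1.1 V + 0.787932 V = 1.88793 V.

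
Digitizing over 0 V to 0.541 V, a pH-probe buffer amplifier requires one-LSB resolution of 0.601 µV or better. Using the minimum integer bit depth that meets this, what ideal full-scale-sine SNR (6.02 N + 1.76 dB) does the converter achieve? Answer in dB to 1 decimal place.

122.2 dB

Span = 0.541 V.
Required number of levels: 0.541/0.601 µV = 900170; smallest N with 2^N ≥ that is 20.
6.02(20) + 1.76 = 122.16 dB.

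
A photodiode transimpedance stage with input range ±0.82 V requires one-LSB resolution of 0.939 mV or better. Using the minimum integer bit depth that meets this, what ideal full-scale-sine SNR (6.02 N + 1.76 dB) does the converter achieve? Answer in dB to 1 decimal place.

68.0 dB

The full-scale span is 0.82 − (-0.82) = 1.64 V.
Need 2^N ≥ 1.64 V / 0.939 mV = 1747 → N_min = 11.
6.02(11) + 1.76 = 67.98 dB.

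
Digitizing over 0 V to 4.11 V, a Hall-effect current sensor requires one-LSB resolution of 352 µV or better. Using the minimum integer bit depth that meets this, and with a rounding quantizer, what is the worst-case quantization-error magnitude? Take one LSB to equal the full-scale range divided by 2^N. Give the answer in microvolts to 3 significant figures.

Full-scale range = 4.11 V.
Required number of levels: 4.11/352 µV = 11676; smallest N with 2^N ≥ that is 14.
One LSB is 4.11 V / 16384 = 250.85 µV.
Half an LSB is 125 µV.

125 µV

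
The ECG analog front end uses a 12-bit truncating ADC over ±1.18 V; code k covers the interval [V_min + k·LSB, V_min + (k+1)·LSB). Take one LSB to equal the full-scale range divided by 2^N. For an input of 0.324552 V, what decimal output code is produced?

The full-scale span is 1.18 − (-1.18) = 2.36 V. LSB = 2.36 V / 2^12 ≈ 0.5762 mV.
(V_in − V_min) × 2^12/range = (0.324552 − (-1.18)) × 4096/2.36 = 2611.290.
Floor → code = 2611.

2611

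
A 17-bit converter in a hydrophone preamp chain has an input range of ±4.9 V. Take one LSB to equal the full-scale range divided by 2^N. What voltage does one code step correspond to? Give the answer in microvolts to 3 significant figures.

Range = 4.9 − (-4.9) = 9.8 V.
2^17 = 131072 levels.
LSB = 9.8 V ÷ 2^17 = 9.8/131072 V = 74.8 µV.

74.8 µV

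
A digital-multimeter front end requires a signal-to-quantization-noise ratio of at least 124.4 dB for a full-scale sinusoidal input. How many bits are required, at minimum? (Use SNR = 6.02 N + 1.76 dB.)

Required N = ⌈(124.4 − 1.76)/6.02⌉ = ⌈20.372⌉ = 21.

21 bits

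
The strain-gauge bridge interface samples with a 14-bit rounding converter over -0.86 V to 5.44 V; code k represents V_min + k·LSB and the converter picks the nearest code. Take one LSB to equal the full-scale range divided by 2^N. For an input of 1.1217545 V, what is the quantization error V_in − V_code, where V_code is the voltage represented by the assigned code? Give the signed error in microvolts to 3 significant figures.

−69.2 µV

Span: 5.44 V − (-0.86 V) = 6.3 V. LSB = 6.3 V / 2^14 ≈ 384.5 µV.
(1.1217545 − (-0.86)) / LSB = 1.9817545 × 16384/6.3 = 5153.8200. Nearest integer: k = 5154.
V_code = -0.86 + (5154/16384) × 6.3 = 1.1218237305 V.
Error = V_in − V_code = 1.1217545 − (1.1218237305) = −69.2 µV.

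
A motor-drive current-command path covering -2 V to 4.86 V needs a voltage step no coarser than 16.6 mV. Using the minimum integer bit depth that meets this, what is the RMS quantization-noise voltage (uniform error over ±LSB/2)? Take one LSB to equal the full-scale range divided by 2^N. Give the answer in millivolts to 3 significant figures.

Range = 4.86 − (-2) = 6.86 V.
Required number of levels: 6.86/16.6 mV = 413.25; smallest N with 2^N ≥ that is 9.
LSB = 6.86 V / 2^9 = 13.398 mV.
σ_q = LSB/√12 = 13.398 mV/3.4641 = 3.87 mV.

3.87 mV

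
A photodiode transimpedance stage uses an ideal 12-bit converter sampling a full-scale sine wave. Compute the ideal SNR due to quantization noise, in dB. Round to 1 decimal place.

For an ideal N-bit converter with full-scale sine input, SNR = 6.02 N + 1.76 dB. SNR = 6.02 × 12 + 1.76 = 72.24 + 1.76 = 74.00 dB.

74.0 dB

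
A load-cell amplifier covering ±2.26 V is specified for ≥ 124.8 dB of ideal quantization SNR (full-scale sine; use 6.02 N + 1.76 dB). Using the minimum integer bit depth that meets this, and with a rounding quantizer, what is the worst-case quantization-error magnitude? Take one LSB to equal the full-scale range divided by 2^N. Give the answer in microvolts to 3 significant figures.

1.08 µV

The full-scale span is 2.26 − (-2.26) = 4.52 V.
N ≥ (124.8 − 1.76)/6.02 = 20.439 → N_min = 21.
LSB = 4.52 V / 2^21 = 2.1553 µV.
|e|_max = LSB/2 = 1.08 µV.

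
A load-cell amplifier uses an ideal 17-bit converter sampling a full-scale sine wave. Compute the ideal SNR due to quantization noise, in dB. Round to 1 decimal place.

104.1 dB

SNR = 6.02·17 + 1.76 = 104.10 dB.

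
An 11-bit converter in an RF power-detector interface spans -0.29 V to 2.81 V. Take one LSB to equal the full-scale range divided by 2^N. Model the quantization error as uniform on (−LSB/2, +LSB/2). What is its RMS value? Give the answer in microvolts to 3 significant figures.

437 µV

Range = 2.81 − (-0.29) = 3.1 V.
LSB = 3.1 V / 2^11 = 1.5137 mV.
V_rms = LSB/√12 = 1.5137 mV / √12 = 437 µV.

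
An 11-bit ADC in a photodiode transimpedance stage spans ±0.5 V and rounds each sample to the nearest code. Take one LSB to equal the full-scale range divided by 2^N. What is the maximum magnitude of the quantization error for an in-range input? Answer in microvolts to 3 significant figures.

244 µV

Full-scale range = 0.5 V − (-0.5 V) = 1 V.
One LSB is 1 V / 2048 = 488.28 µV.
|e|_max = LSB/2 = 244 µV.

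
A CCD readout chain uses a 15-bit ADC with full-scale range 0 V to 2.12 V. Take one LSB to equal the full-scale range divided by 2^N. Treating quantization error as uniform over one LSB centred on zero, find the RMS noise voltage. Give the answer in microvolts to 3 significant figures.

V_FS = 2.12 V.
One LSB is 2.12 V / 32768 = 64.697 µV.
RMS of a uniform error over width LSB is LSB/√12 = 18.7 µV.

18.7 µV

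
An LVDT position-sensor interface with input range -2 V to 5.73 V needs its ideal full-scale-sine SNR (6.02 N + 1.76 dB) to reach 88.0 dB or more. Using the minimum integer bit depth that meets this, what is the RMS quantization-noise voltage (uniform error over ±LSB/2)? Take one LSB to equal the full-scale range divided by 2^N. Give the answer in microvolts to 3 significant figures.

Full-scale range = 5.73 V − (-2 V) = 7.73 V.
Required N = ⌈(88.0 − 1.76)/6.02⌉ = ⌈14.326⌉ = 15.
One LSB is 7.73 V / 32768 = 235.90 µV.
RMS noise = LSB/√12 = 68.1 µV.

68.1 µV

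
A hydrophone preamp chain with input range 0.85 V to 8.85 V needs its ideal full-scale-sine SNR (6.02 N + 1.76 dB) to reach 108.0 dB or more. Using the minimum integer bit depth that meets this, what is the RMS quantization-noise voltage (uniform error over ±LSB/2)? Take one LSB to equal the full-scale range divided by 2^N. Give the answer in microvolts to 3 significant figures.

8.81 µV

Range = 8.85 − (0.85) = 8 V.
Solving 6.02 N ≥ 108.0 − 1.76: N ≥ 17.648. Round up → N = 18.
LSB = 8 V ÷ 2^18 = 8/262144 V = 30.518 µV.
σ_q = LSB/√12 = 30.518 µV/3.4641 = 8.81 µV.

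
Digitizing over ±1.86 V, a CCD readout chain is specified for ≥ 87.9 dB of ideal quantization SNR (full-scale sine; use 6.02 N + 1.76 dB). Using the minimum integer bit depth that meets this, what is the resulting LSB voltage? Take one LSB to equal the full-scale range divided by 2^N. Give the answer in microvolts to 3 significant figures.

The full-scale span is 1.86 − (-1.86) = 3.72 V.
Solving 6.02 N ≥ 87.9 − 1.76: N ≥ 14.309. Round up → N = 15.
LSB = 3.72 V ÷ 2^15 = 3.72/32768 V = 114 µV.

114 µV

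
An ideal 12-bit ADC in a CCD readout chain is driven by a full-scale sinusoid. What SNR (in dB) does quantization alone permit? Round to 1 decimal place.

74.0 dB

For an ideal N-bit converter with full-scale sine input, SNR = 6.02 N + 1.76 dB. SNR = 6.02 × 12 + 1.76 = 72.24 + 1.76 = 74.00 dB.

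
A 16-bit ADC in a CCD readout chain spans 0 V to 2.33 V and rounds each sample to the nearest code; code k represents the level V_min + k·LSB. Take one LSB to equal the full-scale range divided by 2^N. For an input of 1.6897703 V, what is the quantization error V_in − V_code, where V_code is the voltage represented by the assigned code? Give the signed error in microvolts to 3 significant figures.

Span = 2.33 V. LSB = 2.33 V / 2^16 ≈ 35.55 µV.
(1.6897703 − (0)) / LSB = 1.6897703 × 65536/2.33 = 47528.2345. Nearest integer: k = 47528.
V_code = 0 + (47528/65536) × 2.33 = 1.6897619629 V.
e = 1.6897703 − (1.6897619629) = +8.34 µV.

+8.34 µV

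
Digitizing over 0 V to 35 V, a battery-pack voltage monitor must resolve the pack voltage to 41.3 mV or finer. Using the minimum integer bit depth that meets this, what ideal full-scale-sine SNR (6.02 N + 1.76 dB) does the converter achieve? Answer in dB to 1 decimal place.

Span = 35 V.
Required number of levels: 35/41.3 mV = 847.46; smallest N with 2^N ≥ that is 10.
Ideal SNR at N = 10: 6.02·10 + 1.76 = 62.0 dB.

62.0 dB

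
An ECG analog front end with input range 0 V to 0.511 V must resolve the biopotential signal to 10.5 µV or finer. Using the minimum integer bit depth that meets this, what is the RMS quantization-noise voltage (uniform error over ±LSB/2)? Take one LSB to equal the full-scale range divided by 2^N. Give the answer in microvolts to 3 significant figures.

2.25 µV

V_FS = 0.511 V.
Need 2^N ≥ 0.511 V / 10.5 µV = 48670 → N_min = 16.
Step size = 0.511/65536 V = 7.7972 µV.
RMS noise = LSB/√12 = 2.25 µV.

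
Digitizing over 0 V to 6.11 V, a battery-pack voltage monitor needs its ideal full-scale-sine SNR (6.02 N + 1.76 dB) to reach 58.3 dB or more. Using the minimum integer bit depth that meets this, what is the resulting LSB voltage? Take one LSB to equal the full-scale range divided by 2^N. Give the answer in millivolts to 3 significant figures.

5.97 mV

V_FS = 6.11 V.
6.02 N + 1.76 ≥ 58.3 gives N ≥ 9.392, so the minimum integer is 10.
One LSB is 6.11 V / 1024 = 5.97 mV.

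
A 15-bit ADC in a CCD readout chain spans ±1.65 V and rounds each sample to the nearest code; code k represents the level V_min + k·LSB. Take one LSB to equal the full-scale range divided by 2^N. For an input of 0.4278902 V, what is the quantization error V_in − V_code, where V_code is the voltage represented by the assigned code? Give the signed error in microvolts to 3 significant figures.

−18.1 µV

Range = 1.65 − (-1.65) = 3.3 V. LSB = 3.3 V / 2^15 ≈ 100.7 µV.
(V_in − V_min)/LSB = (0.4278902 − (-1.65)) × 32768/3.3 = 20632.8200 → nearest code k = 20633.
Reconstructed level: -1.65 + 20633 × 3.3/32768 V = 0.42790832520 V.
V_in − V_code = 0.4278902 − (0.42790832520) = −18.1 µV.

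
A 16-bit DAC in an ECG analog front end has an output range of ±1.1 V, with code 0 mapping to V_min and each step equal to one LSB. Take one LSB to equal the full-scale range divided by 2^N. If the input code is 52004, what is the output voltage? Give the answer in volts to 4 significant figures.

Full-scale range = 1.1 V − (-1.1 V) = 2.2 V. LSB = 2.2 V / 2^16.
V_out = -1.1 + 52004 × (2.2/65536) V
      = -1.1 V + 1.74574 V = 0.645740 V.

0.6457 V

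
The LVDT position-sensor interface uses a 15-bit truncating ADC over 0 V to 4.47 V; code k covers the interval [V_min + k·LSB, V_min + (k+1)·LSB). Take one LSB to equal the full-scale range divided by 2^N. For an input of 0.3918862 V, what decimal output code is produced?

2872

Full-scale range = 4.47 V. LSB = 4.47 V / 2^15 ≈ 136.4 µV.
code = ⌊(V_in − V_min)/LSB⌋ = ⌊(V_in − V_min) × 2^15 / range⌋
     = ⌊(0.3918862 − (0)) × 32768 / 4.47⌋ = ⌊0.3918862 × 32768/4.47⌋
     = ⌊2872.780⌋ = 2872.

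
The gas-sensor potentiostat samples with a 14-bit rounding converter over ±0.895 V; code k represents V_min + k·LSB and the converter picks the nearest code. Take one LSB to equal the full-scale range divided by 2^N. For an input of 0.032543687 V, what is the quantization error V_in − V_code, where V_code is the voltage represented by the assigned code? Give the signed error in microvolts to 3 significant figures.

Span: 0.895 V − (-0.895 V) = 1.79 V. LSB = 1.79 V / 2^14 ≈ 109.3 µV.
(V_in − V_min)/LSB = (0.032543687 − (-0.895)) × 16384/1.79 = 8489.8747 → nearest code k = 8490.
Reconstructed level: -0.895 + 8490 × 1.79/16384 V = 0.032557373047 V.
V_in − V_code = 0.032543687 − (0.032557373047) = −13.7 µV.

−13.7 µV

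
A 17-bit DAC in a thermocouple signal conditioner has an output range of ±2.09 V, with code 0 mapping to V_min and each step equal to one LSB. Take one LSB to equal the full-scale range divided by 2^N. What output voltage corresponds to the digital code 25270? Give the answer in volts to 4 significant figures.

Range = 2.09 − (-2.09) = 4.18 V. LSB = 4.18 V / 2^17.
V_out = V_min + code × LSB = -2.09 V + 25270 × 4.18 V / 131072
      = -2.09 V + 0.805882 V = -1.28412 V.

-1.284 V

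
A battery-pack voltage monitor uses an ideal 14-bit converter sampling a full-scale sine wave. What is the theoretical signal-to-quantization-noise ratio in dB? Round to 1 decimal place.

6.02(14) + 1.76 = 84.28 + 1.76 = 86.04 dB.

86.0 dB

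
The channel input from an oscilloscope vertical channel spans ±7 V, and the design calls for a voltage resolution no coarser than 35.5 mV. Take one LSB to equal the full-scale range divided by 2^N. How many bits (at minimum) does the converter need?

9 bits

Span: 7 V − (-7 V) = 14 V.
Need 2^N ≥ 14 V / 35.5 mV = 394.4 → N_min = 9.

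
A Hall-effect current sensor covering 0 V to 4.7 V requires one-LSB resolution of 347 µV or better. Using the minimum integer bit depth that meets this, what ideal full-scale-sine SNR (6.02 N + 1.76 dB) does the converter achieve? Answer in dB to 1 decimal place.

86.0 dB

Range is 4.7 V.
Need 2^N ≥ 4.7 V / 347 µV = 13540 → N_min = 14.
Ideal SNR at N = 14: 6.02·14 + 1.76 = 86.0 dB.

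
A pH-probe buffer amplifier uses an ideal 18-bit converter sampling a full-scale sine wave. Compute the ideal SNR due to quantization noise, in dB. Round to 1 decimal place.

Ideal quantization SNR: 6.02 × 18 + 1.76 dB = 110.1 dB.

110.1 dB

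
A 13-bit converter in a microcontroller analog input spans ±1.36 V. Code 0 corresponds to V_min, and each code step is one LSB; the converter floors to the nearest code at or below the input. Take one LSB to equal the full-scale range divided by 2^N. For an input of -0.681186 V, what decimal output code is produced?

2044

The full-scale span is 1.36 − (-1.36) = 2.72 V. LSB = 2.72 V / 2^13 ≈ 332.0 µV.
code = ⌊(V_in − V_min)/LSB⌋ = ⌊(V_in − V_min) × 2^13 / range⌋
     = ⌊(-0.681186 − (-1.36)) × 8192 / 2.72⌋ = ⌊0.678814 × 8192/2.72⌋
     = ⌊2044.428⌋ = 2044.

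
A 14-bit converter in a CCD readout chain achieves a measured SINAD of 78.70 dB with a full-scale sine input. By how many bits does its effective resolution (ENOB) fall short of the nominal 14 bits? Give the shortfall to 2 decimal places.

1.22 bits

N_eff = (78.70 − 1.76)/6.02 = 12.7807 bits.
Lost resolution: 14 − 12.7807 = 1.2193 bits.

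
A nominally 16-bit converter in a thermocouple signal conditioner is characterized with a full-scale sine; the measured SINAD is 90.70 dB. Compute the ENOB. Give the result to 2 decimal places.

ENOB = (SINAD − 1.76) / 6.02 = (90.70 − 1.76) / 6.02 = 88.94 / 6.02 = 14.7741.

14.77 bits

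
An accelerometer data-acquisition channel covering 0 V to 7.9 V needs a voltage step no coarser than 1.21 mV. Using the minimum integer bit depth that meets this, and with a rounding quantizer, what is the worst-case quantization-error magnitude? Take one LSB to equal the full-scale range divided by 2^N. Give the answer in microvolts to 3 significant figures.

482 µV

Span = 7.9 V.
Required number of levels: 7.9/1.21 mV = 6528.9; smallest N with 2^N ≥ that is 13.
LSB = 7.9 V ÷ 2^13 = 7.9/8192 V = 0.96436 mV.
Max error for round-to-nearest is LSB/2 = 482 µV.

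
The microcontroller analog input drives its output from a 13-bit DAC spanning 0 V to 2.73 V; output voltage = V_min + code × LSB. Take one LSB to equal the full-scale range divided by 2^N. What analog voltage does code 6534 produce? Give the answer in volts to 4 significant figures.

Span = 2.73 V. LSB = 2.73 V / 2^13.
V_out = V_min + code × LSB = 0 V + 6534 × 2.73 V / 8192
      = 0 V + 2.17747 V = 2.17747 V.

2.177 V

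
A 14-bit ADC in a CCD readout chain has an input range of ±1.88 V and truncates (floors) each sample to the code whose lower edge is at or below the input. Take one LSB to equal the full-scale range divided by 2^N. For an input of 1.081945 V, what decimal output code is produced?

12906

The full-scale span is 1.88 − (-1.88) = 3.76 V. LSB = 3.76 V / 2^14 ≈ 229.5 µV.
V_in − V_min = 1.081945 − (-1.88) = 2.961945 V.
Divide by LSB: 2.961945 × 16384/3.76 = 12906.5178.
Truncating gives code 12906.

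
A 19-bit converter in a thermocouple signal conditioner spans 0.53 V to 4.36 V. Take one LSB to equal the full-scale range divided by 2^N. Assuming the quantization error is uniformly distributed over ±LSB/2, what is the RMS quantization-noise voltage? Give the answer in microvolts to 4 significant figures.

2.109 µV

The full-scale span is 4.36 − (0.53) = 3.83 V.
LSB = 3.83 V / 2^19 = 7.30515 µV.
RMS of a uniform error over width LSB is LSB/√12 = 2.109 µV.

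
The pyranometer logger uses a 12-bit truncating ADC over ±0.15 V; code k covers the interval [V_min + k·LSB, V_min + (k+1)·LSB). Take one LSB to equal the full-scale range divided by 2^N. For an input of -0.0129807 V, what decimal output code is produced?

The full-scale span is 0.15 − (-0.15) = 0.3 V. LSB = 0.3 V / 2^12 ≈ 73.24 µV.
code = ⌊(V_in − V_min)/LSB⌋ = ⌊(V_in − V_min) × 2^12 / range⌋
     = ⌊(-0.0129807 − (-0.15)) × 4096 / 0.3⌋ = ⌊0.1370193 × 4096/0.3⌋
     = ⌊1870.770⌋ = 1870.

1870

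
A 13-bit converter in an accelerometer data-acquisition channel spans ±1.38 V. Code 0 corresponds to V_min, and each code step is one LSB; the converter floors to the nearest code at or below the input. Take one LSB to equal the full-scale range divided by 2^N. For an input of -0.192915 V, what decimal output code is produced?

Full-scale range = 1.38 V − (-1.38 V) = 2.76 V. LSB = 2.76 V / 2^13 ≈ 336.9 µV.
code = ⌊(V_in − V_min)/LSB⌋ = ⌊(V_in − V_min) × 2^13 / range⌋
     = ⌊(-0.192915 − (-1.38)) × 8192 / 2.76⌋ = ⌊1.187085 × 8192/2.76⌋
     = ⌊3523.406⌋ = 3523.

3523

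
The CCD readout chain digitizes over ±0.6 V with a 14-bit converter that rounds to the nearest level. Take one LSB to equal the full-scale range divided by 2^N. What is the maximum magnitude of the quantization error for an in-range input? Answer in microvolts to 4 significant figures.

36.62 µV

Full-scale range = 0.6 V − (-0.6 V) = 1.2 V.
Step size = 1.2/16384 V = 73.2422 µV.
Worst-case error for round-to-nearest is half an LSB: 36.62 µV.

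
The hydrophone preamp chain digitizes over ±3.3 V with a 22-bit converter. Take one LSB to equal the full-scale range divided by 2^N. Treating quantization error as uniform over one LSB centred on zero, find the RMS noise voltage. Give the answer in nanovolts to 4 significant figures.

454.2 nV

Full-scale range = 3.3 V − (-3.3 V) = 6.6 V.
LSB = 6.6 V / 2^22 = 1.57356 µV.
RMS of a uniform error over width LSB is LSB/√12 = 454.2 nV.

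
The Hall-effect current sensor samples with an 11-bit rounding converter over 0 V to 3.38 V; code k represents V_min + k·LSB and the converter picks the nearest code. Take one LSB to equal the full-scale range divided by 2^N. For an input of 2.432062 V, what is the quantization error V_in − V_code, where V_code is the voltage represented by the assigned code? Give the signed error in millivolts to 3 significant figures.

−0.614 mV

Span = 3.38 V. LSB = 3.38 V / 2^11 ≈ 1.650 mV.
Position in LSBs: (2.432062 − (0)) × 2048/3.38 = 1473.6281; rounding gives k = 1474.
V_code = V_min + k × range/2^11 = 0 + 1474 × 3.38/2048 = 2.432675781 V.
V_in − V_code = 2.432062 − (2.432675781) = −0.614 mV.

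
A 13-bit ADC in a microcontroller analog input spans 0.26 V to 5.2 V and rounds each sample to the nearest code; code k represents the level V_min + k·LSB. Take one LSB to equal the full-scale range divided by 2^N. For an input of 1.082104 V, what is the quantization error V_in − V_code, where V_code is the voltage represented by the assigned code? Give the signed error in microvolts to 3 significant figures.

Full-scale range = 5.2 V − (0.26 V) = 4.94 V. LSB = 4.94 V / 2^13 ≈ 0.6030 mV.
(1.082104 − (0.26)) / LSB = 0.822104 × 8192/4.94 = 1363.2947. Nearest integer: k = 1363.
V_code = V_min + k × range/2^13 = 0.26 + 1363 × 4.94/8192 = 1.081926270 V.
Error = V_in − V_code = 1.082104 − (1.081926270) = +178 µV.

+178 µV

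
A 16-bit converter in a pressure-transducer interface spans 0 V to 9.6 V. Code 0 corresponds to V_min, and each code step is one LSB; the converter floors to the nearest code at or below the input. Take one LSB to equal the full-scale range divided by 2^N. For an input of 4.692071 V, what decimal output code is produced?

Range is 9.6 V. LSB = 9.6 V / 2^16 ≈ 146.5 µV.
(V_in − V_min) × 2^16/range = (4.692071 − (0)) × 65536/9.6 = 32031.205.
Floor → code = 32031.

32031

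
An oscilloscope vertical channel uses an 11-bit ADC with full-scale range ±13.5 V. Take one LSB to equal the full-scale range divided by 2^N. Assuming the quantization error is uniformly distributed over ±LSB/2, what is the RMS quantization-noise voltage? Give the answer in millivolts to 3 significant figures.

Full-scale range = 13.5 V − (-13.5 V) = 27 V.
One LSB is 27 V / 2048 = 13.184 mV.
σ_q = LSB/√12 = 13.184 mV/3.4641 = 3.81 mV.

3.81 mV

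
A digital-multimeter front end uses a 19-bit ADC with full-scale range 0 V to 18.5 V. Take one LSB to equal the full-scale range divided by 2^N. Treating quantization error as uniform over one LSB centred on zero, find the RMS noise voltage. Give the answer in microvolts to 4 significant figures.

10.19 µV

Full-scale range = 18.5 V.
LSB = 18.5 V ÷ 2^19 = 18.5/524288 V = 35.2859 µV.
For a uniform distribution on [−LSB/2, +LSB/2], V_rms = LSB/√12 = 35.2859 µV/3.4641 = 10.19 µV.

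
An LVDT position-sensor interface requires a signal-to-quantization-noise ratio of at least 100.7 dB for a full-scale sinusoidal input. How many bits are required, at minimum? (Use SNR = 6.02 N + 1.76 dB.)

Required N = ⌈(100.7 − 1.76)/6.02⌉ = ⌈16.435⌉ = 17.

17 bits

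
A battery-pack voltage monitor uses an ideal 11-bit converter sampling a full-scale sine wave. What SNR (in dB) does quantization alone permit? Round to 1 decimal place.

Ideal quantization SNR: 6.02 × 11 + 1.76 dB = 68.0 dB.

68.0 dB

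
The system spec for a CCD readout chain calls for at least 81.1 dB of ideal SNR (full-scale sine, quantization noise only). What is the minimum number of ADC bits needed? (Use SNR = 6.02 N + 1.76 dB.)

14 bits

Solving 6.02 N ≥ 81.1 − 1.76: N ≥ 13.179. Round up → N = 14.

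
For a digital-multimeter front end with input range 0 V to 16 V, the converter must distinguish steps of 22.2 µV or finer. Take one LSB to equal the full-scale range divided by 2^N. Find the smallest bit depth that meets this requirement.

20 bits

V_FS = 16 V.
Required number of levels: 16/22.2 µV = 720720; smallest N with 2^N ≥ that is 20.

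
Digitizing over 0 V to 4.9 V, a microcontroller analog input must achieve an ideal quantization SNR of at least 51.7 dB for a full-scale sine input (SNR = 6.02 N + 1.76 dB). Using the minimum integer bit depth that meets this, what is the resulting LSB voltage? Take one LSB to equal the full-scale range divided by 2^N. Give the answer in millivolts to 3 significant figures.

V_FS = 4.9 V.
Required N = ⌈(51.7 − 1.76)/6.02⌉ = ⌈8.296⌉ = 9.
LSB = 4.9 V / 2^9 = 9.57 mV.

9.57 mV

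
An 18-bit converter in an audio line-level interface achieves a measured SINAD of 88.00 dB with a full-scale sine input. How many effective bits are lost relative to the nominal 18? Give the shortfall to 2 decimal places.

3.67 bits

N_eff = (88.00 − 1.76)/6.02 = 14.3256 bits.
Lost resolution: 18 − 14.3256 = 3.6744 bits.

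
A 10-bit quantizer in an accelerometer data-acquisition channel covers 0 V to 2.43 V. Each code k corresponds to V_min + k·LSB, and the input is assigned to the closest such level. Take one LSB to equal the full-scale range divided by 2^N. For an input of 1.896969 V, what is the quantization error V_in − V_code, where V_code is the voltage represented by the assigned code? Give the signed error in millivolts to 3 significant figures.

Span = 2.43 V. LSB = 2.43 V / 2^10 ≈ 2.373 mV.
Position in LSBs: (1.896969 − (0)) × 1024/2.43 = 799.3812; rounding gives k = 799.
V_code = 0 + (799/1024) × 2.43 = 1.896064453 V.
Error = V_in − V_code = 1.896969 − (1.896064453) = +0.905 mV.

+0.905 mV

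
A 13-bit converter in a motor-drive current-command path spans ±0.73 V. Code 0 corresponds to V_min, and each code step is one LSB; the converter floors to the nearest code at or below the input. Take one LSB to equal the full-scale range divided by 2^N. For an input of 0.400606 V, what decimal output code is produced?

The full-scale span is 0.73 − (-0.73) = 1.46 V. LSB = 1.46 V / 2^13 ≈ 178.2 µV.
(V_in − V_min) × 2^13/range = (0.400606 − (-0.73)) × 8192/1.46 = 6343.784.
Floor → code = 6343.

6343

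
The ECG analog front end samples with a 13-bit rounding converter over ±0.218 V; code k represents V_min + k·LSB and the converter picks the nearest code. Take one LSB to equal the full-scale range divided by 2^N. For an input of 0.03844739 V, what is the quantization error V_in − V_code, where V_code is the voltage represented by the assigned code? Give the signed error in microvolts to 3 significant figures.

Range = 0.218 − (-0.218) = 0.436 V. LSB = 0.436 V / 2^13 ≈ 53.22 µV.
Position in LSBs: (0.03844739 − (-0.218)) × 8192/0.436 = 4818.3877; rounding gives k = 4818.
V_code = -0.218 + (4818/8192) × 0.436 = 0.03842675781 V.
e = 0.03844739 − (0.03842675781) = +20.6 µV.

+20.6 µV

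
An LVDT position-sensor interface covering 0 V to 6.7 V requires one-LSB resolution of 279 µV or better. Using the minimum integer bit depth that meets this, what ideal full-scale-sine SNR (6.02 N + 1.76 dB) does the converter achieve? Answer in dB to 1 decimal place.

Range is 6.7 V.
Required number of levels: 6.7/279 µV = 24014; smallest N with 2^N ≥ that is 15.
6.02(15) + 1.76 = 92.06 dB.

92.1 dB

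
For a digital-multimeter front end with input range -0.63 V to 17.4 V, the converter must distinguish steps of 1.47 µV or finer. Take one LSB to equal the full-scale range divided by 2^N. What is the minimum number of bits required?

Range = 17.4 − (-0.63) = 18.03 V.
18.03 V / 1.47 µV = 1.227e7. Since 2^23 = 8388608 and 2^24 = 16777216, N = 24.

24 bits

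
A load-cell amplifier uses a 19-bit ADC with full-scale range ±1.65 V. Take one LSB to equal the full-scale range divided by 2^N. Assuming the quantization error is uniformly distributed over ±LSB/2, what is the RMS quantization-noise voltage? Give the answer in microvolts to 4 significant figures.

1.817 µV

Span: 1.65 V − (-1.65 V) = 3.3 V.
Step size = 3.3/524288 V = 6.29425 µV.
RMS of a uniform error over width LSB is LSB/√12 = 1.817 µV.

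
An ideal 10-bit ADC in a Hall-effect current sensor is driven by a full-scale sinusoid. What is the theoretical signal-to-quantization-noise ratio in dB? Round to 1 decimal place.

6.02(10) + 1.76 = 60.20 + 1.76 = 61.96 dB.

62.0 dB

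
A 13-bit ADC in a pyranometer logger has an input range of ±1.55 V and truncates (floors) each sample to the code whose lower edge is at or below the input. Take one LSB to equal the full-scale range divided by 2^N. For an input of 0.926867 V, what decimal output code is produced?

6545

Full-scale range = 1.55 V − (-1.55 V) = 3.1 V. LSB = 3.1 V / 2^13 ≈ 378.4 µV.
V_in − V_min = 0.926867 − (-1.55) = 2.476867 V.
Divide by LSB: 2.476867 × 8192/3.1 = 6545.3208.
Truncating gives code 6545.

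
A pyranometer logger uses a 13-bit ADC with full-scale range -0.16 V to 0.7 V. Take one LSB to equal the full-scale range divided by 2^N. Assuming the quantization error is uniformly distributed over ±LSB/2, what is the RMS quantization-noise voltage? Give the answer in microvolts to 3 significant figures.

Span: 0.7 V − (-0.16 V) = 0.86 V.
LSB = 0.86 V / 2^13 = 104.98 µV.
V_rms = LSB/√12 = 104.98 µV / √12 = 30.3 µV.

30.3 µV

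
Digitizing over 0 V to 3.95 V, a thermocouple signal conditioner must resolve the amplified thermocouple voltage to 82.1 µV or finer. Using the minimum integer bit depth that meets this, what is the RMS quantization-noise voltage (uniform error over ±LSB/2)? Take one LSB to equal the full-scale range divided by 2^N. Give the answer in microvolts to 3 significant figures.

17.4 µV

Range is 3.95 V.
Required number of levels: 3.95/82.1 µV = 48112; smallest N with 2^N ≥ that is 16.
LSB = 3.95 V / 2^16 = 60.272 µV.
σ_q = LSB/√12 = 60.272 µV/3.4641 = 17.4 µV.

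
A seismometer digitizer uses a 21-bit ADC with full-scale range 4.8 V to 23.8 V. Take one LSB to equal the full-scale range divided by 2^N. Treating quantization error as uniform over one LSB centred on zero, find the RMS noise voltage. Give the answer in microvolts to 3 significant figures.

Full-scale range = 23.8 V − (4.8 V) = 19 V.
One LSB is 19 V / 2097152 = 9.0599 µV.
For a uniform distribution on [−LSB/2, +LSB/2], V_rms = LSB/√12 = 9.0599 µV/3.4641 = 2.62 µV.

2.62 µV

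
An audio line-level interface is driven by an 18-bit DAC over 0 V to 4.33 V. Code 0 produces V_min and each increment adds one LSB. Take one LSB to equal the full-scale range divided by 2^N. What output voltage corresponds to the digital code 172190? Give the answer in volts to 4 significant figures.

2.844 V

Range is 4.33 V. LSB = 4.33 V / 2^18.
Output = V_min + (172190/262144) × range = 0 + 0.656853 × 4.33 V
      = 0 V + 2.84417 V = 2.84417 V.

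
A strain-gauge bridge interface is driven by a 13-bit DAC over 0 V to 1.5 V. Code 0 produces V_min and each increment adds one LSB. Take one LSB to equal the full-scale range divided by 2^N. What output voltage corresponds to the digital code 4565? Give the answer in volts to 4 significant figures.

V_FS = 1.5 V. LSB = 1.5 V / 2^13.
V_out = 0 + 4565 × (1.5/8192) V
      = 0 V + 0.835876 V = 0.835876 V.

0.8359 V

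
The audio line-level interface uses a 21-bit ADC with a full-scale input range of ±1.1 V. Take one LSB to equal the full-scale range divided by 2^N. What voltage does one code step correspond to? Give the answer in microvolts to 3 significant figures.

1.05 µV

The full-scale span is 1.1 − (-1.1) = 2.2 V.
Number of codes = 2^21 = 2097152.
Step size = 2.2/2097152 V = 1.05 µV.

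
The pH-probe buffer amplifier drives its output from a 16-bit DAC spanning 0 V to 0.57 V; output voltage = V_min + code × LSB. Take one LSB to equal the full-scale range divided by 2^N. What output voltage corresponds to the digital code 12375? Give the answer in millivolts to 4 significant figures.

107.6 mV

Full-scale range = 0.57 V. LSB = 0.57 V / 2^16.
V_out = V_min + code × LSB = 0 V + 12375 × 0.57 V / 65536
      = 0 V + 0.107632 V = 0.107632 V.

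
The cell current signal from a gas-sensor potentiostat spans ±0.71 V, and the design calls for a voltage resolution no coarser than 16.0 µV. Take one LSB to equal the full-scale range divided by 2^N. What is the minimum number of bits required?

Range = 0.71 − (-0.71) = 1.42 V.
Need 2^N ≥ 1.42 V / 16.0 µV = 88750 → N_min = 17.

17 bits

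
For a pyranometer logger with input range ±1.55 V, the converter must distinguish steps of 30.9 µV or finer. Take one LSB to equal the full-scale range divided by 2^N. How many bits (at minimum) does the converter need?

The full-scale span is 1.55 − (-1.55) = 3.1 V.
Required number of levels: 3.1/30.9 µV = 100320; smallest N with 2^N ≥ that is 17.

17 bits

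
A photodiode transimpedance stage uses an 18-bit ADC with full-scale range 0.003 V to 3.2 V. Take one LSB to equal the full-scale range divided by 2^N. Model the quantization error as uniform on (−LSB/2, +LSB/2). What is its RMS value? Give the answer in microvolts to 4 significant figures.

Range = 3.2 − (0.003) = 3.197 V.
LSB = 3.197 V / 2^18 = 12.1956 µV.
For a uniform distribution on [−LSB/2, +LSB/2], V_rms = LSB/√12 = 12.1956 µV/3.4641 = 3.521 µV.

3.521 µV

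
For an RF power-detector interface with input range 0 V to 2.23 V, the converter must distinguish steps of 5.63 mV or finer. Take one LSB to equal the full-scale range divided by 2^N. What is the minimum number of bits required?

9 bits

Full-scale range = 2.23 V.
2.23 V / 5.63 mV = 396.1. Since 2^8 = 256 and 2^9 = 512, N = 9.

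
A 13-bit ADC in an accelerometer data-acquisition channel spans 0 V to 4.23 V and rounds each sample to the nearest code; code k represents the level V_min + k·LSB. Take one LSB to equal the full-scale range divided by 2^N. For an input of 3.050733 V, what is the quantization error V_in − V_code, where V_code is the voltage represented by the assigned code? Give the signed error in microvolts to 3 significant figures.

+93.4 µV

Full-scale range = 4.23 V. LSB = 4.23 V / 2^13 ≈ 0.5164 mV.
(3.050733 − (0)) / LSB = 3.050733 × 8192/4.23 = 5908.1808. Nearest integer: k = 5908.
V_code = V_min + k × range/2^13 = 0 + 5908 × 4.23/8192 = 3.050639648 V.
Error = V_in − V_code = 3.050733 − (3.050639648) = +93.4 µV.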